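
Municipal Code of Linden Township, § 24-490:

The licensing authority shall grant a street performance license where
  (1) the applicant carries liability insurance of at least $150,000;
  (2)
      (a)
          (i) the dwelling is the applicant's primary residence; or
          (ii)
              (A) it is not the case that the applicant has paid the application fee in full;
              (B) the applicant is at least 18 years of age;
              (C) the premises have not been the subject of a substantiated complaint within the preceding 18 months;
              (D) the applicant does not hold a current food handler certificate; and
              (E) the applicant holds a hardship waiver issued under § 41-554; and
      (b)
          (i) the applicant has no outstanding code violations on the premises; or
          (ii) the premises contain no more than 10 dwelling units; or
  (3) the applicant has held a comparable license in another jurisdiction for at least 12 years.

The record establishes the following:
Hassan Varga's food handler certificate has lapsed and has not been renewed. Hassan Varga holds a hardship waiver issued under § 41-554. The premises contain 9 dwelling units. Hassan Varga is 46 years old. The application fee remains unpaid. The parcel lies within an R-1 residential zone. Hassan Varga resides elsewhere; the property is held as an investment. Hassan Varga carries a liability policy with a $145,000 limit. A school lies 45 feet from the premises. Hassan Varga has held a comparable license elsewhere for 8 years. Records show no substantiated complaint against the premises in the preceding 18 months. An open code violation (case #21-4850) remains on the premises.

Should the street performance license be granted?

Yes — granted.

(1) insurance ≥ $150,000 — fails.
(i) primary residence — fails.
(A) not (fee paid) — met.
(B) age ≥ 18 — holds.
(C) no complaint in 18 mo. — satisfied.
(D) not (food handler cert.) — satisfied.
(E) hardship waiver — holds.
(ii): T AND T AND T AND T AND T → true.
So (a) is satisfied (F OR T).
(i) no code violations — not met.
(ii) ≤ 10 units — holds.
(b) = F OR T = true.
So (2) is satisfied (T AND T).
(3) prior license ≥ 12 yr — not met.
Overall: F OR T OR F → true.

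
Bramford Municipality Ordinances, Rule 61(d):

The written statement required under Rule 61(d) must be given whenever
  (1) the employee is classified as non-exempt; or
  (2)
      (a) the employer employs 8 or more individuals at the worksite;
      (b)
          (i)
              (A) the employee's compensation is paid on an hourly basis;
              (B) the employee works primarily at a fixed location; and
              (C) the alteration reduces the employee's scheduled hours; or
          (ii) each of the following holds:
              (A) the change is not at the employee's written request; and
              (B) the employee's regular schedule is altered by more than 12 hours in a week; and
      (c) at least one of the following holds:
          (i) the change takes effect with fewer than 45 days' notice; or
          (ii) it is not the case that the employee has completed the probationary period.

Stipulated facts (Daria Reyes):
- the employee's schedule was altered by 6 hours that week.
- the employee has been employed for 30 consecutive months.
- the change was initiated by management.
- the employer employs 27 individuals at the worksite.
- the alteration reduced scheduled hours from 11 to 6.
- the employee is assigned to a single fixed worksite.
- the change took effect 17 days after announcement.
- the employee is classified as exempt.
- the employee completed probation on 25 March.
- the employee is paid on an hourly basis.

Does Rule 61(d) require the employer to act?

(1) non-exempt — not met.
(a) ≥ 8 at site — holds.
(A) hourly-paid — holds.
(B) fixed location — met.
(C) hours reduced — holds.
(i) = T AND T AND T = true.
(A) not employee-requested — holds.
(B) schedule shift > 12h — not met.
So (ii) is not satisfied (T AND F).
So (b) is satisfied (T OR F).
(i) < 45 days' notice — holds.
(ii) not (past probation) — not satisfied.
(c) = T OR F = true.
So (2) is satisfied (T AND T AND T).
Overall = F OR T = true.

Yes — required.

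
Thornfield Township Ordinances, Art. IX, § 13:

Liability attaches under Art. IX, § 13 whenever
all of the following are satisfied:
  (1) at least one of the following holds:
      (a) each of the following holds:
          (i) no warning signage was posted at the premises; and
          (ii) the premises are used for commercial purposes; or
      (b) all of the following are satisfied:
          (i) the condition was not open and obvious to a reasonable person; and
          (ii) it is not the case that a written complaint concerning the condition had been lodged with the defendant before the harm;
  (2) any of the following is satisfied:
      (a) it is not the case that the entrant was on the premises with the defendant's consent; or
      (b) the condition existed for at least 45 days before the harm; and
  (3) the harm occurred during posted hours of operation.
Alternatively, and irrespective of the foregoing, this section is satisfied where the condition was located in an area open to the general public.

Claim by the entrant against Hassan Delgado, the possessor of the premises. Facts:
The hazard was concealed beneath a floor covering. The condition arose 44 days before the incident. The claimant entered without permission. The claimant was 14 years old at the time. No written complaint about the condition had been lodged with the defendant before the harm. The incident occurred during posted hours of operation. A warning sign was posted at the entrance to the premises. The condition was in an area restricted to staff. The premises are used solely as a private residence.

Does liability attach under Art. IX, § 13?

Yes — liable.

(i) no signage posted — not satisfied.
(ii) commercial use — not met.
(a): F AND F → false.
(i) not open/obvious — satisfied.
(ii) not (complaint lodged) — holds.
So (b) is satisfied (T AND T).
(1): F OR T → true.
(a) not (consent to enter) — satisfied.
(b) condition ≥45 days old — not satisfied.
(2) = T OR F = true.
(3) during posted hours — holds.
Overall: T AND T AND T → true.
Exception (public area) — not satisfied.
Result: main true OR exception false → true.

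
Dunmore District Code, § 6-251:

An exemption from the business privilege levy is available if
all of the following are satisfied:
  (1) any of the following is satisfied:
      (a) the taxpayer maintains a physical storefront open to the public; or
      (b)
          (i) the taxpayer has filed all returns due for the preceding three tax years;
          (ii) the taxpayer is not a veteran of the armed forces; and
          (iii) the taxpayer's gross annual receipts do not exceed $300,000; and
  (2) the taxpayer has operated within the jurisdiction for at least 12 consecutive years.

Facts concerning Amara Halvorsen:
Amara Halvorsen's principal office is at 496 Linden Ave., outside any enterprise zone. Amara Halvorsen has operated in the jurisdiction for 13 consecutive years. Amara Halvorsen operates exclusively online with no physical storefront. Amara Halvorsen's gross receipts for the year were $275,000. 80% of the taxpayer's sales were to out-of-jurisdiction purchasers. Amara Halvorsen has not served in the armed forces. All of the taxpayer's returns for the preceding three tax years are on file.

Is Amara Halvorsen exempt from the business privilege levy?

(a) has storefront — fails.
(i) returns current — satisfied.
(ii) not (veteran) — met.
(iii) receipts ≤ $300,000 — met.
(b) = T AND T AND T = true.
So (1) is satisfied (F OR T).
(2) ≥ 12 yrs in jurisdiction — met.
Overall = T AND T = true.

Yes — exempt.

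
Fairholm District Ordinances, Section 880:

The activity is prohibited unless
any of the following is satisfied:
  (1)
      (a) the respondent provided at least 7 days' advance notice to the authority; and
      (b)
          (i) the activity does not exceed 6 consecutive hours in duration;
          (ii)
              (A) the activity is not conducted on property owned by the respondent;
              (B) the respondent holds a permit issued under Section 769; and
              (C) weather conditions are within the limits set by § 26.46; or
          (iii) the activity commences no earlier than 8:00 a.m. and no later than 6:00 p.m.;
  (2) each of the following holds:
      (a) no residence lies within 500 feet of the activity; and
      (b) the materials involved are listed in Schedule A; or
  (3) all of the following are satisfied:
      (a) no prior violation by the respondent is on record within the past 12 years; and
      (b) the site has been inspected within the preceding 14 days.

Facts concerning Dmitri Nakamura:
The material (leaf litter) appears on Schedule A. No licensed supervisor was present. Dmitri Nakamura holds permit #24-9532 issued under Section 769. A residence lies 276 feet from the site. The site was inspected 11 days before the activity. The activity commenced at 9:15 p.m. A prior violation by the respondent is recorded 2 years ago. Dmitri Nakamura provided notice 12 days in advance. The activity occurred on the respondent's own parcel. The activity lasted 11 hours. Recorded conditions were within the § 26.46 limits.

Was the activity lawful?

No — unlawful.

(a) ≥7 days' notice — holds.
(i) ≤ 6 hrs duration — not met.
(A) not (own property) — not satisfied.
(B) holds permit — satisfied.
(C) weather ok — met.
So (ii) is not satisfied (F AND T AND T).
(iii) start within hours — not met.
So (b) is not satisfied (F OR F OR F).
(1): T AND F → false.
(a) no residence in 500 ft — fails.
(b) Schedule A material — met.
So (2) is not satisfied (F AND T).
(a) no prior violation — fails.
(b) site inspected — met.
So (3) is not satisfied (F AND T).
So Overall is not satisfied (F OR F OR F).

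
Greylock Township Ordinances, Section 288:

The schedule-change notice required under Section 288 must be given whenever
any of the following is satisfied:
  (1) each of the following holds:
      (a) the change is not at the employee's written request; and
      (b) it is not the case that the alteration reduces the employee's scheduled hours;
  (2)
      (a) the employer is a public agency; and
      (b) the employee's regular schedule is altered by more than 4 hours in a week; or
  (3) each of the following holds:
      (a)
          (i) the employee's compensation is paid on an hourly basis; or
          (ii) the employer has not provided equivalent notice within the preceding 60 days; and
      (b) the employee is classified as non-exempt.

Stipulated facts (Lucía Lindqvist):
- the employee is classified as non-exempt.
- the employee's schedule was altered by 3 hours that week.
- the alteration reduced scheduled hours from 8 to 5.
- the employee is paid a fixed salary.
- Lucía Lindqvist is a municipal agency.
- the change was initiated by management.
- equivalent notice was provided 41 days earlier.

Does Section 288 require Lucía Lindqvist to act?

No — not required.

(a) not employee-requested — holds.
(b) not (hours reduced) — fails.
So (1) is not satisfied (T AND F).
(a) public agency — met.
(b) schedule shift > 4h — not satisfied.
So (2) is not satisfied (T AND F).
(i) hourly-paid — not satisfied.
(ii) no recent notice — fails.
So (a) is not satisfied (F OR F).
(b) non-exempt — satisfied.
(3): F AND T → false.
Overall: F OR F OR F → false.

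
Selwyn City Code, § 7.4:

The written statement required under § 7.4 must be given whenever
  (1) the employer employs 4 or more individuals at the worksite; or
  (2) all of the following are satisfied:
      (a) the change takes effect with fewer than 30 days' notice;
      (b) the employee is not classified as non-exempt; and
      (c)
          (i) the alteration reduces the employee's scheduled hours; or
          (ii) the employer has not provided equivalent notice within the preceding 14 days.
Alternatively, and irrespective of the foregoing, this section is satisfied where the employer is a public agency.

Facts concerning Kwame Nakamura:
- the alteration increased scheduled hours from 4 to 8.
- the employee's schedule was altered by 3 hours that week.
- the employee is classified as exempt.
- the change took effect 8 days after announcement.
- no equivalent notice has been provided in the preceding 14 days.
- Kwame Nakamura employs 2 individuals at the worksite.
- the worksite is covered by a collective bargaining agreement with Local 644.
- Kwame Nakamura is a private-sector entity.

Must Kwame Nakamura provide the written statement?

Yes — required.

(1) ≥ 4 at site — not met.
(a) < 30 days' notice — holds.
(b) not (non-exempt) — satisfied.
(i) hours reduced — fails.
(ii) no recent notice — holds.
(c): F OR T → true.
(2) = T AND T AND T = true.
Overall: F OR T → true.
Exception (public agency) — not satisfied.
Result: main true OR exception false → true.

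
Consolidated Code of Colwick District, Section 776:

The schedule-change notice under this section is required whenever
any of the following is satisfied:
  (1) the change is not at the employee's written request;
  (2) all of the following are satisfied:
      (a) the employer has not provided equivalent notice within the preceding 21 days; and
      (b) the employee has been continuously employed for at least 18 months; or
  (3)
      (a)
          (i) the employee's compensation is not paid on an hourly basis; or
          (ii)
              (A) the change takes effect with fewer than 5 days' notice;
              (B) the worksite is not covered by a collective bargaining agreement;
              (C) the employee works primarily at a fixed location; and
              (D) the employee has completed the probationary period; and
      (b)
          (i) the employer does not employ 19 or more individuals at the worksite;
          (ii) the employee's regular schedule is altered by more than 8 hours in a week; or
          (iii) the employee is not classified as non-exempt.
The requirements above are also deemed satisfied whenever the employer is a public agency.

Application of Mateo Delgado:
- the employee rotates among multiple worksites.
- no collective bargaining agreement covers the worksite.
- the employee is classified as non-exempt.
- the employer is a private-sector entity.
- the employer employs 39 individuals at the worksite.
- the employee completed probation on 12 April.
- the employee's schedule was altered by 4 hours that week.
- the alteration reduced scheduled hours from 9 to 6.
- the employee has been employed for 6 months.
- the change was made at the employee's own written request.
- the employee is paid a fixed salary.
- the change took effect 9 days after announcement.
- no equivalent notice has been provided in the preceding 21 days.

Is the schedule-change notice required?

(1) not employee-requested — fails.
(a) no recent notice — met.
(b) tenure ≥ 18 mo. — not satisfied.
(2) = T AND F = false.
(i) not (hourly-paid) — holds.
(A) < 5 days' notice — not satisfied.
(B) no CBA — met.
(C) fixed location — fails.
(D) past probation — holds.
(ii): F AND T AND F AND T → false.
(a): T OR F → true.
(i) not (≥ 19 at site) — fails.
(ii) schedule shift > 8h — fails.
(iii) not (non-exempt) — fails.
(b) = F OR F OR F = false.
So (3) is not satisfied (T AND F).
Overall = F OR F OR F = false.
Exception (public agency) — not satisfied.
Result: main false OR exception false → false.

No — not required.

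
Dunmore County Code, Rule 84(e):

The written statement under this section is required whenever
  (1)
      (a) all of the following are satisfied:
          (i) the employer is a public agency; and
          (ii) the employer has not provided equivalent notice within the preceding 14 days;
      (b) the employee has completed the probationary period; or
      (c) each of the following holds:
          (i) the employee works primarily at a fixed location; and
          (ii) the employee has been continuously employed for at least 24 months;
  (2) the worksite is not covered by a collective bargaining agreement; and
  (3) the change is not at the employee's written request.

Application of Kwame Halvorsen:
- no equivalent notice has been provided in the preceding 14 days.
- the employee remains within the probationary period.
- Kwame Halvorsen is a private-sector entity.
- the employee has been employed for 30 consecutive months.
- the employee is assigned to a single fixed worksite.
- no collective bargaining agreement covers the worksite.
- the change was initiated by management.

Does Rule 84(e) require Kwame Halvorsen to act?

Yes — required.

(i) public agency — fails.
(ii) no recent notice — holds.
(a): F AND T → false.
(b) past probation — fails.
(i) fixed location — holds.
(ii) tenure ≥ 24 mo. — holds.
So (c) is satisfied (T AND T).
(1): F OR F OR T → true.
(2) no CBA — met.
(3) not employee-requested — satisfied.
Overall = T AND T AND T = true.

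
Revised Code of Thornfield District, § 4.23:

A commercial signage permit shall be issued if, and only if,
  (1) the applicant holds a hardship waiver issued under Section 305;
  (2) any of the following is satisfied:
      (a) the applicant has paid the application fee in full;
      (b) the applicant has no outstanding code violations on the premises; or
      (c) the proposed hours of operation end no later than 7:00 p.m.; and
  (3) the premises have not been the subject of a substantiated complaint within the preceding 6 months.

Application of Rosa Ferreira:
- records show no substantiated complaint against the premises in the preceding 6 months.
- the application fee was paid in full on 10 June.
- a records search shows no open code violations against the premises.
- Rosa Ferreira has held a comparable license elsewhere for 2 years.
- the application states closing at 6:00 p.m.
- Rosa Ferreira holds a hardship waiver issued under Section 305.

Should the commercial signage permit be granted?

Yes — granted.

(1) hardship waiver — satisfied.
(a) fee paid — holds.
(b) no code violations — met.
(c) closes by 7 p.m. — holds.
So (2) is satisfied (T OR T OR T).
(3) no complaint in 6 mo. — holds.
Overall: T AND T AND T → true.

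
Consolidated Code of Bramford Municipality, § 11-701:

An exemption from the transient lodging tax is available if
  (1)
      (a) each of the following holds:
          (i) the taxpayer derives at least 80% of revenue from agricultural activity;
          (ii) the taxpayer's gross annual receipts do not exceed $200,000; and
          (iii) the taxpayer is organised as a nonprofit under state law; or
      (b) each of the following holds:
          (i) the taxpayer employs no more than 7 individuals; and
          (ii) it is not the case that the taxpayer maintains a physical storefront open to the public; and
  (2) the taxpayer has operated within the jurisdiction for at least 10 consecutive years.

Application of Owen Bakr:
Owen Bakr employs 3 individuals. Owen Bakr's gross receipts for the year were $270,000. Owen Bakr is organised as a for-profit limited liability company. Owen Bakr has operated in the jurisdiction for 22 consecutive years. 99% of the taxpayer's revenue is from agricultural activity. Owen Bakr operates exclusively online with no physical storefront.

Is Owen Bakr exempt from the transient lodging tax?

(i) ≥80% agricultural — met.
(ii) receipts ≤ $200,000 — not satisfied.
(iii) nonprofit — fails.
(a): T AND F AND F → false.
(i) ≤ 7 employees — holds.
(ii) not (has storefront) — satisfied.
(b): T AND T → true.
(1): F OR T → true.
(2) ≥ 10 yrs in jurisdiction — satisfied.
So Overall is satisfied (T AND T).

Yes — exempt.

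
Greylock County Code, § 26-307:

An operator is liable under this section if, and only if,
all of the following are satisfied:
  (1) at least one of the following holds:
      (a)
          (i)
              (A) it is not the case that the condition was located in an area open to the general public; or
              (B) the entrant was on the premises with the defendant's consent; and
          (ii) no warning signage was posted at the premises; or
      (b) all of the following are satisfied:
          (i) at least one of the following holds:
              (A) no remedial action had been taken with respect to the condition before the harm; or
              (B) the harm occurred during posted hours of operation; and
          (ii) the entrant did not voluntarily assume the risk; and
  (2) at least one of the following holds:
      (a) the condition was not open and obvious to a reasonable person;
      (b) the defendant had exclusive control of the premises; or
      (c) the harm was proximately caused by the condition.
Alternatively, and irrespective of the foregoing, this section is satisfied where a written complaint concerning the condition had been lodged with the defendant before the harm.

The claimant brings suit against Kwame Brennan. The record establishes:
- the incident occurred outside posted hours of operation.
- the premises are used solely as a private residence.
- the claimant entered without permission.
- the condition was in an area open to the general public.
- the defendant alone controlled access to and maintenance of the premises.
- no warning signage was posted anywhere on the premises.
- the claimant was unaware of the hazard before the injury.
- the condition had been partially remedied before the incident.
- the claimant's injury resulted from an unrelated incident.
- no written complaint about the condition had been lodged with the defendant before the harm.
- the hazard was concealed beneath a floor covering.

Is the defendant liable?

(A) not (public area) — not satisfied.
(B) consent to enter — fails.
(i) = F OR F = false.
(ii) no signage posted — holds.
(a): F AND T → false.
(A) no remedial action — not satisfied.
(B) during posted hours — not met.
(i) = F OR F = false.
(ii) no assumed risk — satisfied.
(b): F AND T → false.
(1) = F OR F = false.
(a) not open/obvious — satisfied.
(b) exclusive control — met.
(c) proximate cause — not satisfied.
(2) = T OR T OR F = true.
Overall = F AND T = false.
Exception (complaint lodged) — not satisfied.
Result: main false OR exception false → false.

No — not liable.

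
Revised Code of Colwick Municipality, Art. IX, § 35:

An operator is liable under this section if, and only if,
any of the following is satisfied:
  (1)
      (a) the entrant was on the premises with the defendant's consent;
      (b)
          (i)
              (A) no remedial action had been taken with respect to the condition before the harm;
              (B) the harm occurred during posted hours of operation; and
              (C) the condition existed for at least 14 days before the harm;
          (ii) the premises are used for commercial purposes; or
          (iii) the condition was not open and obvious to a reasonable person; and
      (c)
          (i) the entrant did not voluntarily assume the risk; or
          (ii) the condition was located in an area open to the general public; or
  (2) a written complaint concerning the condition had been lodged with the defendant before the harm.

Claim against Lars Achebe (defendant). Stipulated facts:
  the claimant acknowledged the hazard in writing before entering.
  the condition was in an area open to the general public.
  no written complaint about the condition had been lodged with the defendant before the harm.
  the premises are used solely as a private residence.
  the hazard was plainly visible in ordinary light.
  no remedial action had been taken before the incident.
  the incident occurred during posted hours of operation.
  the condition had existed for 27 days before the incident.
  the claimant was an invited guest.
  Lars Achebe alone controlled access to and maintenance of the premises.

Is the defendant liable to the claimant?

Yes — liable.

(a) consent to enter — met.
(A) no remedial action — satisfied.
(B) during posted hours — satisfied.
(C) condition ≥14 days old — holds.
(i): T AND T AND T → true.
(ii) commercial use — not satisfied.
(iii) not open/obvious — fails.
(b): T OR F OR F → true.
(i) no assumed risk — not met.
(ii) public area — satisfied.
(c) = F OR T = true.
(1) = T AND T AND T = true.
(2) complaint lodged — not satisfied.
So Overall is satisfied (T OR F).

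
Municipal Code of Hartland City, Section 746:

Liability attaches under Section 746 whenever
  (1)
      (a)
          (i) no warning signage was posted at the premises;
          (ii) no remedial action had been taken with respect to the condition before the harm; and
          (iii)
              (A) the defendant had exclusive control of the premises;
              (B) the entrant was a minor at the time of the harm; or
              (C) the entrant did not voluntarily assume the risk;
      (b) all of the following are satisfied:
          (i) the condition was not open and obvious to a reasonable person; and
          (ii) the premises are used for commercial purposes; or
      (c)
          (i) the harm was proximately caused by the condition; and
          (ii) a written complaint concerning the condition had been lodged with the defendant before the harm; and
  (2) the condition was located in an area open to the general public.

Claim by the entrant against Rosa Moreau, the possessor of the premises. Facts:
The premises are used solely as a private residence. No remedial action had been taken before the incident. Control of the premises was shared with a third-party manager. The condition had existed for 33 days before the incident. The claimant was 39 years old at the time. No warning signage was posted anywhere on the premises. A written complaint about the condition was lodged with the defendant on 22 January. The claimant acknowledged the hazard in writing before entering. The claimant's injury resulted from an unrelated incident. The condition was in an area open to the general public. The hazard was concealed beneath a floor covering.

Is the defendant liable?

No — not liable.

(i) no signage posted — met.
(ii) no remedial action — holds.
(A) exclusive control — not satisfied.
(B) entrant a minor — not satisfied.
(C) no assumed risk — not met.
(iii) = F OR F OR F = false.
So (a) is not satisfied (T AND T AND F).
(i) not open/obvious — met.
(ii) commercial use — not met.
So (b) is not satisfied (T AND F).
(i) proximate cause — not met.
(ii) complaint lodged — met.
So (c) is not satisfied (F AND T).
So (1) is not satisfied (F OR F OR F).
(2) public area — holds.
Overall = F AND T = false.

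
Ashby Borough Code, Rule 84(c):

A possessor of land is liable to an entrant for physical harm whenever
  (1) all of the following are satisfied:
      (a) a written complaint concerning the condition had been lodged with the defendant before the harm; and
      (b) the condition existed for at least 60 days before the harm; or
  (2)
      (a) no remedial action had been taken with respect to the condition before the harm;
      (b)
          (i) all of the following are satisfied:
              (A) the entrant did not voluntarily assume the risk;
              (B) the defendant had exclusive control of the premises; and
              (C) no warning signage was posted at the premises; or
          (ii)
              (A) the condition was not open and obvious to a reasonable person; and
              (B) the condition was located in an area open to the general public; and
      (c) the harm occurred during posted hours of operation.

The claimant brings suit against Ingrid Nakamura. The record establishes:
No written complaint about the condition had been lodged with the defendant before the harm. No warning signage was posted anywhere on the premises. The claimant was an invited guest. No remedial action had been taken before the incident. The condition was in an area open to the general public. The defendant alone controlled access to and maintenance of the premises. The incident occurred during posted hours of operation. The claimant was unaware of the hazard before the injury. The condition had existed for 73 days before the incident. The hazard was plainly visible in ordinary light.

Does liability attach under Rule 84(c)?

Yes — liable.

(a) complaint lodged — not satisfied.
(b) condition ≥60 days old — met.
(1) = F AND T = false.
(a) no remedial action — met.
(A) no assumed risk — holds.
(B) exclusive control — satisfied.
(C) no signage posted — satisfied.
(i) = T AND T AND T = true.
(A) not open/obvious — fails.
(B) public area — satisfied.
So (ii) is not satisfied (F AND T).
So (b) is satisfied (T OR F).
(c) during posted hours — met.
(2): T AND T AND T → true.
Overall = F OR T = true.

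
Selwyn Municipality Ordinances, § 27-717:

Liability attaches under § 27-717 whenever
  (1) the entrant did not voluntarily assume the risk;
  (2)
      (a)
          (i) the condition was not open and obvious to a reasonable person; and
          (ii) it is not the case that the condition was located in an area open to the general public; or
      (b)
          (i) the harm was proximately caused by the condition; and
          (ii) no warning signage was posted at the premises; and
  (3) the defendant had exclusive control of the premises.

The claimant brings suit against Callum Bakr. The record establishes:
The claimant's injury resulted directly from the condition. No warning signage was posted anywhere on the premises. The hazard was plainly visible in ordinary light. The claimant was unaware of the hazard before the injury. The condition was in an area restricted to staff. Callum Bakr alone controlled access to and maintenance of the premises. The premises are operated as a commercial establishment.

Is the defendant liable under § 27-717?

(1) no assumed risk — satisfied.
(i) not open/obvious — fails.
(ii) not (public area) — met.
(a) = F AND T = false.
(i) proximate cause — holds.
(ii) no signage posted — met.
(b): T AND T → true.
So (2) is satisfied (F OR T).
(3) exclusive control — satisfied.
Overall: T AND T AND T → true.

Yes — liable.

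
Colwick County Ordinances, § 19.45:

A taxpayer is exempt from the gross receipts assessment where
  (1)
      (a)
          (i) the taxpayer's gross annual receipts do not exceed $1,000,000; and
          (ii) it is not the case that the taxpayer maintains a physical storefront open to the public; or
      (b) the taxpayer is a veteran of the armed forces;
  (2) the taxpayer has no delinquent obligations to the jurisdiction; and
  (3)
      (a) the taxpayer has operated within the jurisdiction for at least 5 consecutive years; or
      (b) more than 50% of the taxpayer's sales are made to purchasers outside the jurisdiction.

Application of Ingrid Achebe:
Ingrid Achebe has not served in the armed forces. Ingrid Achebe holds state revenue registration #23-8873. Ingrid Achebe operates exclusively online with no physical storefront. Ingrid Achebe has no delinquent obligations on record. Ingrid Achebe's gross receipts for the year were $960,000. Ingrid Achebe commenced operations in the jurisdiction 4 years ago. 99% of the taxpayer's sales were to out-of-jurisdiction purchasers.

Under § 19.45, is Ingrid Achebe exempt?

Yes — exempt.

(i) receipts ≤ $1,000,000 — met.
(ii) not (has storefront) — satisfied.
(a): T AND T → true.
(b) veteran — not met.
So (1) is satisfied (T OR F).
(2) no delinquency — met.
(a) ≥ 5 yrs in jurisdiction — not met.
(b) >50% out-of-jur. sales — holds.
So (3) is satisfied (F OR T).
Overall: T AND T AND T → true.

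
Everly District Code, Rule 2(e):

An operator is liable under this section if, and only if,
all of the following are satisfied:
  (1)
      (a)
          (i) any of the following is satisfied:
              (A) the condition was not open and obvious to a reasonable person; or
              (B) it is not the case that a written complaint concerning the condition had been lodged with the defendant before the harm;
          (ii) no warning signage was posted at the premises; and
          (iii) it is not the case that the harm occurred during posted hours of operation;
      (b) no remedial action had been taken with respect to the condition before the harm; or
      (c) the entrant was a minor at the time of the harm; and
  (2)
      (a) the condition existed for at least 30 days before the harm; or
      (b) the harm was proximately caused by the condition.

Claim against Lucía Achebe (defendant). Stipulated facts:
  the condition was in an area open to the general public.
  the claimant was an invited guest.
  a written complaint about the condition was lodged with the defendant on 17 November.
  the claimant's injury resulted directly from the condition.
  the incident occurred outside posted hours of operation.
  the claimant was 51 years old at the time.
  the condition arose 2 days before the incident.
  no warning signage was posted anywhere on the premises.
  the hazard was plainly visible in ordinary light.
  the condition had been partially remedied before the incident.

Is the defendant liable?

(A) not open/obvious — not met.
(B) not (complaint lodged) — fails.
(i) = F OR F = false.
(ii) no signage posted — met.
(iii) not (during posted hours) — satisfied.
(a) = F AND T AND T = false.
(b) no remedial action — not satisfied.
(c) entrant a minor — fails.
(1) = F OR F OR F = false.
(a) condition ≥30 days old — fails.
(b) proximate cause — met.
(2) = F OR T = true.
Overall: F AND T → false.

No — not liable.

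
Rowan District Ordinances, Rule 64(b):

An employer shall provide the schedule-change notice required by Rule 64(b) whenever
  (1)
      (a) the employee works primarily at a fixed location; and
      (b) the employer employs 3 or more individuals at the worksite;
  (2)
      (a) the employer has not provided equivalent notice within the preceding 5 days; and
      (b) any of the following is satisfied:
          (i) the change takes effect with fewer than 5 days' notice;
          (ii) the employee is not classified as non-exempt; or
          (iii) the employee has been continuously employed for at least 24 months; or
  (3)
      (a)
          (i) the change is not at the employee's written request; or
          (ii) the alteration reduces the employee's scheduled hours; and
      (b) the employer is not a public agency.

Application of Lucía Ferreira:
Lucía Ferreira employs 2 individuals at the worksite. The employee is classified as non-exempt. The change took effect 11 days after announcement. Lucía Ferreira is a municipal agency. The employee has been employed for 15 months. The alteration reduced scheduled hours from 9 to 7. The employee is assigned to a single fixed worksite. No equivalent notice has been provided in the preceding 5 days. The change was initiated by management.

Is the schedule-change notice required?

(a) fixed location — met.
(b) ≥ 3 at site — not met.
(1) = T AND F = false.
(a) no recent notice — holds.
(i) < 5 days' notice — fails.
(ii) not (non-exempt) — not met.
(iii) tenure ≥ 24 mo. — fails.
(b) = F OR F OR F = false.
So (2) is not satisfied (T AND F).
(i) not employee-requested — satisfied.
(ii) hours reduced — holds.
(a) = T OR T = true.
(b) not (public agency) — fails.
(3) = T AND F = false.
Overall: F OR F OR F → false.

No — not required.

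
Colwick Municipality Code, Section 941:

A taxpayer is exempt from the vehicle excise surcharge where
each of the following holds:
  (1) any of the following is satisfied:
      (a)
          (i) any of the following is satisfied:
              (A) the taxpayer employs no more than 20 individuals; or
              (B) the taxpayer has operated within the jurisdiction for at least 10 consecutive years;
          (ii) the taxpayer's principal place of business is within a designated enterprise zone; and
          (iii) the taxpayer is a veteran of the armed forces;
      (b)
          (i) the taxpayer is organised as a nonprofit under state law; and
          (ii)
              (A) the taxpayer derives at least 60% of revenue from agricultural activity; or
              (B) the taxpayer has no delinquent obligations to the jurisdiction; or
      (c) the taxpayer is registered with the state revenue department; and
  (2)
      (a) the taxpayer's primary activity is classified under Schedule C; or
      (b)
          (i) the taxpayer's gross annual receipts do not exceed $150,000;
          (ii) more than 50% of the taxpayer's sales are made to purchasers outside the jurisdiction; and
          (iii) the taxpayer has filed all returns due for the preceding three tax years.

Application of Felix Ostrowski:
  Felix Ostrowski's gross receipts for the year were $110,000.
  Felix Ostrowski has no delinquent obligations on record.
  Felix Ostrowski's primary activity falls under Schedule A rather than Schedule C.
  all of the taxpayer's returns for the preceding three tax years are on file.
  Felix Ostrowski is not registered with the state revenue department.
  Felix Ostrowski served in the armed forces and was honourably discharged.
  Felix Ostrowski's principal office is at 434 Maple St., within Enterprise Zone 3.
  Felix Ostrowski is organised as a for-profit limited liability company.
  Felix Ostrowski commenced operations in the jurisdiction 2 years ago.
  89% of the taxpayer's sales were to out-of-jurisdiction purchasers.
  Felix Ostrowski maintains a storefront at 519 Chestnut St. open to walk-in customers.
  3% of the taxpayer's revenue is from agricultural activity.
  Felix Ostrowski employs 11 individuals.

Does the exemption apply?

Yes — exempt.

(A) ≤ 20 employees — met.
(B) ≥ 10 yrs in jurisdiction — not satisfied.
So (i) is satisfied (T OR F).
(ii) in enterprise zone — holds.
(iii) veteran — satisfied.
(a) = T AND T AND T = true.
(i) nonprofit — not satisfied.
(A) ≥60% agricultural — not met.
(B) no delinquency — holds.
So (ii) is satisfied (F OR T).
So (b) is not satisfied (F AND T).
(c) state-registered — fails.
(1) = T OR F OR F = true.
(a) Schedule C activity — not met.
(i) receipts ≤ $150,000 — holds.
(ii) >50% out-of-jur. sales — holds.
(iii) returns current — holds.
(b): T AND T AND T → true.
So (2) is satisfied (F OR T).
Overall: T AND T → true.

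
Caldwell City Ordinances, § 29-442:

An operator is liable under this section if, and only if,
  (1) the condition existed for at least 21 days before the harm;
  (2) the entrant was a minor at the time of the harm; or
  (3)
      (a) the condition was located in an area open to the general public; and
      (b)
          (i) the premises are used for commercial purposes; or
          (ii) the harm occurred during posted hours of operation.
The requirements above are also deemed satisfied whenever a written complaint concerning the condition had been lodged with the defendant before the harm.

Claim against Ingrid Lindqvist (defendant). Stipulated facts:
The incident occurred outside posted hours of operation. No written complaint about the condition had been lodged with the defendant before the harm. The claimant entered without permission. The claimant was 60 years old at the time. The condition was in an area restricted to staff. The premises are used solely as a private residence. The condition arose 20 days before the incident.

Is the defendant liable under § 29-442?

No — not liable.

(1) condition ≥21 days old — not met.
(2) entrant a minor — not satisfied.
(a) public area — not satisfied.
(i) commercial use — fails.
(ii) during posted hours — not satisfied.
So (b) is not satisfied (F OR F).
(3) = F AND F = false.
Overall: F OR F OR F → false.
Exception (complaint lodged) — not satisfied.
Result: main false OR exception false → false.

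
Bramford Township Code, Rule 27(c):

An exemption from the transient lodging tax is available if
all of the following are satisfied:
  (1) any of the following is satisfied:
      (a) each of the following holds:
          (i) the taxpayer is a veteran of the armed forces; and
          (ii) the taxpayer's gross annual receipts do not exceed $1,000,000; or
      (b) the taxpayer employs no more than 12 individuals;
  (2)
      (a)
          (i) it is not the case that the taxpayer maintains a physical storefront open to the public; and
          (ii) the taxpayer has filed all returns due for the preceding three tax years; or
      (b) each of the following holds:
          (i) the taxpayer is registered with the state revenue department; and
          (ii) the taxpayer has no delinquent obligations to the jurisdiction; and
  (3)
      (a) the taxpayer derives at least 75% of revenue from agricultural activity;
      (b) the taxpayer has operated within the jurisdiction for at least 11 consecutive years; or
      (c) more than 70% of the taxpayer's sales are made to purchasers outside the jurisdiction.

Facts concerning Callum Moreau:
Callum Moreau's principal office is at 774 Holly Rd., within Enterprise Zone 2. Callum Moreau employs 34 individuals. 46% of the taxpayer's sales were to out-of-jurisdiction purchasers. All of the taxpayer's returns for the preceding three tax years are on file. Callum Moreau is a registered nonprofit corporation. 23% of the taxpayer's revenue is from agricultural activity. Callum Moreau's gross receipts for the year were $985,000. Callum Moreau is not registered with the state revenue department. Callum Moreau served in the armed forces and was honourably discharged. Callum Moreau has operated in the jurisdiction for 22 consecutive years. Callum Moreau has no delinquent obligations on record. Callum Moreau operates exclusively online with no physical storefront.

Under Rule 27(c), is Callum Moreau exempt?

(i) veteran — satisfied.
(ii) receipts ≤ $1,000,000 — met.
(a): T AND T → true.
(b) ≤ 12 employees — not satisfied.
(1): T OR F → true.
(i) not (has storefront) — holds.
(ii) returns current — met.
(a) = T AND T = true.
(i) state-registered — not satisfied.
(ii) no delinquency — holds.
(b) = F AND T = false.
So (2) is satisfied (T OR F).
(a) ≥75% agricultural — fails.
(b) ≥ 11 yrs in jurisdiction — satisfied.
(c) >70% out-of-jur. sales — fails.
So (3) is satisfied (F OR T OR F).
Overall: T AND T AND T → true.

Yes — exempt.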